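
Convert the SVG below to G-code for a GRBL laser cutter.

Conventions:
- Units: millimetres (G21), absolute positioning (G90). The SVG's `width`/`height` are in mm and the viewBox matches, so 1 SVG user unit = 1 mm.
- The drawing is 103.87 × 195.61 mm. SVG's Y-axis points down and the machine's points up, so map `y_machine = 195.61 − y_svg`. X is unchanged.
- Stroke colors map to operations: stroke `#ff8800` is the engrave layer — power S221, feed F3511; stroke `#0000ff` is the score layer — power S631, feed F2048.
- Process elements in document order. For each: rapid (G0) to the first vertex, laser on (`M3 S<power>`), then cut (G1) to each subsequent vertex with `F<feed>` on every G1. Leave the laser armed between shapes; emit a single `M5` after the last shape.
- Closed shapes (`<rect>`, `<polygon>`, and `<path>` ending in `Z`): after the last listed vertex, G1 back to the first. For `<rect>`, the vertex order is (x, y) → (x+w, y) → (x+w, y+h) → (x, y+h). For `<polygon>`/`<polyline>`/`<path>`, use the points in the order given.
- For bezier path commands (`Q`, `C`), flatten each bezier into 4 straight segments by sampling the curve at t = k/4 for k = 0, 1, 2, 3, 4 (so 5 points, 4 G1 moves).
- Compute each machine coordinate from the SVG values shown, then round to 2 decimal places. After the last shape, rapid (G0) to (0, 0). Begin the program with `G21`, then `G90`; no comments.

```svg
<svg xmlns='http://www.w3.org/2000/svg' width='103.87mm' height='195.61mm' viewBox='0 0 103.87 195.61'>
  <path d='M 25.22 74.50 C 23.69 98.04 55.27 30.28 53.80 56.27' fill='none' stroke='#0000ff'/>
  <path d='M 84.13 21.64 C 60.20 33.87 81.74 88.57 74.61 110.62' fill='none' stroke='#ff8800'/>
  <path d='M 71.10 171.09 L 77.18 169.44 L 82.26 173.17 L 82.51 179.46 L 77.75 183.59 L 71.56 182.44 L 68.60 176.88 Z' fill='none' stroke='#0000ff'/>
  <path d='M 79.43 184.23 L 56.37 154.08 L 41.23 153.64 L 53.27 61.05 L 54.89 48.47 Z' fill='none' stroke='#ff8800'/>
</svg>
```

Since the viewBox matches the mm dimensions, user units are millimetres directly. The only transform is the Y-flip y_m = 195.61 − y_svg.

Shape 1 is a cubic bezier drawn with `<path>`. Its stroke #0000ff means score at S631, F2048. After flipping Y the toolpath is (25.22,121.11) → (29.25,117.68) → (39.49,131.14) → (49.74,144.15) → (53.80,139.34).

Shape 2 is a cubic bezier drawn with `<path>`. Its stroke #ff8800 means engrave at S221, F3511. After flipping Y the toolpath is (84.13,173.97) → (73.55,158.01) → (73.07,133.16) → (75.74,106.48) → (74.61,84.99).

Shape 3 is a regular polygon drawn with `<path>`. Its stroke #0000ff means score at S631, F2048. After flipping Y the toolpath is (71.10,24.52) → (77.18,26.17) → (82.26,22.44) → (82.51,16.15) → (77.75,12.02) → (71.56,13.17) → (68.60,18.73) → (71.10,24.52), returning to the start.

Shape 4 is a closed polygon drawn with `<path>`. Its stroke #ff8800 means engrave at S221, F3511. After flipping Y the toolpath is (79.43,11.38) → (56.37,41.53) → (41.23,41.97) → (53.27,134.56) → (54.89,147.14) → (79.43,11.38), returning to the start.

G21
G90
G0 X25.22 Y121.11
M3 S631
G1 X29.25 Y117.68 F2048
G1 X39.49 Y131.14 F2048
G1 X49.74 Y144.15 F2048
G1 X53.80 Y139.34 F2048
G0 X84.13 Y173.97
M3 S221
G1 X73.55 Y158.01 F3511
G1 X73.07 Y133.16 F3511
G1 X75.74 Y106.48 F3511
G1 X74.61 Y84.99 F3511
G0 X71.10 Y24.52
M3 S631
G1 X77.18 Y26.17 F2048
G1 X82.26 Y22.44 F2048
G1 X82.51 Y16.15 F2048
G1 X77.75 Y12.02 F2048
G1 X71.56 Y13.17 F2048
G1 X68.60 Y18.73 F2048
G1 X71.10 Y24.52 F2048
G0 X79.43 Y11.38
M3 S221
G1 X56.37 Y41.53 F3511
G1 X41.23 Y41.97 F3511
G1 X53.27 Y134.56 F3511
G1 X54.89 Y147.14 F3511
G1 X79.43 Y11.38 F3511
M5
G0 X0.00 Y0.00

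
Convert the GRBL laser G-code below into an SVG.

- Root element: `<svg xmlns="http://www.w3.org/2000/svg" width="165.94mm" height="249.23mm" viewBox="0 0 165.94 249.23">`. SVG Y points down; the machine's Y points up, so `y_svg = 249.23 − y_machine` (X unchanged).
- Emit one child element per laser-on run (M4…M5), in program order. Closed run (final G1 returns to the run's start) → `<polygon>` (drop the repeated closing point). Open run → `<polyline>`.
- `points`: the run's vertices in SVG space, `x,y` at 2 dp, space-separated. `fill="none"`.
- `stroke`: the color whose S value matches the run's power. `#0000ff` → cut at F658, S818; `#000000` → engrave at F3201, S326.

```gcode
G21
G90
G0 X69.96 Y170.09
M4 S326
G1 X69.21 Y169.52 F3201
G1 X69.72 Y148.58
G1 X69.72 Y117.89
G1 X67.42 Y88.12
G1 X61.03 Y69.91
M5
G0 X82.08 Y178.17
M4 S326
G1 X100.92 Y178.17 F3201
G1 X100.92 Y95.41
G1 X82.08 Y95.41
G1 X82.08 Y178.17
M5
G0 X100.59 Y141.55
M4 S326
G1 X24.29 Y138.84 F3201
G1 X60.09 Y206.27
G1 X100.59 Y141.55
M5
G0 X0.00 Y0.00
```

Each laser-on run becomes one SVG element. Flip Y back into SVG space with y_svg = 249.23 − y_machine. Every run uses S326, so all elements get stroke `#000000` (engrave).

Run 1: The run is open, so emit a `<polyline>` with points (Y-flipped): 69.96,79.14 69.21,79.71 69.72,100.65 69.72,131.34 67.42,161.11 61.03,179.32.

Run 2: The run returns to its start, so emit a `<polygon>` with points (Y-flipped): 82.08,71.06 100.92,71.06 100.92,153.82 82.08,153.82.

Run 3: The run returns to its start, so emit a `<polygon>` with points (Y-flipped): 100.59,107.68 24.29,110.39 60.09,42.96.

<svg xmlns="http://www.w3.org/2000/svg" width="165.94mm" height="249.23mm" viewBox="0 0 165.94 249.23">
  <polyline points="69.96,79.14 69.21,79.71 69.72,100.65 69.72,131.34 67.42,161.11 61.03,179.32" fill="none" stroke="#000000"/>
  <polygon points="82.08,71.06 100.92,71.06 100.92,153.82 82.08,153.82" fill="none" stroke="#000000"/>
  <polygon points="100.59,107.68 24.29,110.39 60.09,42.96" fill="none" stroke="#000000"/>
</svg>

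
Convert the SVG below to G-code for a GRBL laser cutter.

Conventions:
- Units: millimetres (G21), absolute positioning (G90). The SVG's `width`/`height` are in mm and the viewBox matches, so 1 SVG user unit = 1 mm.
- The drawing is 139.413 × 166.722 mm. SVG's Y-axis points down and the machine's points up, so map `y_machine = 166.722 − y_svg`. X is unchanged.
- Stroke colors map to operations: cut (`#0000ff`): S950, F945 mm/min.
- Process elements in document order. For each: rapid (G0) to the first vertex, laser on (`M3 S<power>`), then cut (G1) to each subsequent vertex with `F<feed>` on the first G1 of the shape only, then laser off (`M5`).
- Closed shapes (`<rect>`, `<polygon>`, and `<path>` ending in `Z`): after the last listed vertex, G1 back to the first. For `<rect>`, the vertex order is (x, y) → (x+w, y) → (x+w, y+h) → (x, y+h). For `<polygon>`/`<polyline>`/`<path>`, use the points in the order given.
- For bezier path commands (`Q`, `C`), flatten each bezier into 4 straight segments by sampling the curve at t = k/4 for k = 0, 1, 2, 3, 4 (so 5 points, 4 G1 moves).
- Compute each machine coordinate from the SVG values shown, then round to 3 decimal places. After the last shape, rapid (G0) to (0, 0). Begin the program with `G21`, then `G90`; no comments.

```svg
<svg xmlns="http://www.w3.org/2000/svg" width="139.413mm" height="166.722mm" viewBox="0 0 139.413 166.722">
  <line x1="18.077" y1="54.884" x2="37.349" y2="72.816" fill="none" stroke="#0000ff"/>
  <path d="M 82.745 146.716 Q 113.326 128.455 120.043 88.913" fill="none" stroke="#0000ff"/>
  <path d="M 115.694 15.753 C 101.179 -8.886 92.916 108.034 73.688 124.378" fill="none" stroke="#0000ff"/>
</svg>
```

G21
G90
G0 X18.077 Y111.838
M3 S950
G1 X37.349 Y93.906 F945
M5
G0 X82.745 Y20.006
M3 S950
G1 X96.544 Y30.467 F945
G1 X107.360 Y43.587
G1 X115.193 Y59.368
G1 X120.043 Y77.809
M5
G0 X115.694 Y150.969
M3 S950
G1 X105.711 Y146.689 F945
G1 X96.458 Y112.025
G1 X86.322 Y69.677
G1 X73.688 Y42.344
M5
G0 X0.000 Y0.000

Since the viewBox matches the mm dimensions, user units are millimetres directly. The only transform is the Y-flip y_m = 166.722 − y_svg.

Shape 1 is a line segment drawn with `<line>`. Its stroke #0000ff means cut at S950, F945. After flipping Y the toolpath is (18.077,111.838) → (37.349,93.906).

Shape 2 is a quadratic bezier drawn with `<path>`. Its stroke #0000ff means cut at S950, F945. After flipping Y the toolpath is (82.745,20.006) → (96.544,30.467) → (107.360,43.587) → (115.193,59.368) → (120.043,77.809).

Shape 3 is a cubic bezier drawn with `<path>`. Its stroke #0000ff means cut at S950, F945. After flipping Y the toolpath is (115.694,150.969) → (105.711,146.689) → (96.458,112.025) → (86.322,69.677) → (73.688,42.344).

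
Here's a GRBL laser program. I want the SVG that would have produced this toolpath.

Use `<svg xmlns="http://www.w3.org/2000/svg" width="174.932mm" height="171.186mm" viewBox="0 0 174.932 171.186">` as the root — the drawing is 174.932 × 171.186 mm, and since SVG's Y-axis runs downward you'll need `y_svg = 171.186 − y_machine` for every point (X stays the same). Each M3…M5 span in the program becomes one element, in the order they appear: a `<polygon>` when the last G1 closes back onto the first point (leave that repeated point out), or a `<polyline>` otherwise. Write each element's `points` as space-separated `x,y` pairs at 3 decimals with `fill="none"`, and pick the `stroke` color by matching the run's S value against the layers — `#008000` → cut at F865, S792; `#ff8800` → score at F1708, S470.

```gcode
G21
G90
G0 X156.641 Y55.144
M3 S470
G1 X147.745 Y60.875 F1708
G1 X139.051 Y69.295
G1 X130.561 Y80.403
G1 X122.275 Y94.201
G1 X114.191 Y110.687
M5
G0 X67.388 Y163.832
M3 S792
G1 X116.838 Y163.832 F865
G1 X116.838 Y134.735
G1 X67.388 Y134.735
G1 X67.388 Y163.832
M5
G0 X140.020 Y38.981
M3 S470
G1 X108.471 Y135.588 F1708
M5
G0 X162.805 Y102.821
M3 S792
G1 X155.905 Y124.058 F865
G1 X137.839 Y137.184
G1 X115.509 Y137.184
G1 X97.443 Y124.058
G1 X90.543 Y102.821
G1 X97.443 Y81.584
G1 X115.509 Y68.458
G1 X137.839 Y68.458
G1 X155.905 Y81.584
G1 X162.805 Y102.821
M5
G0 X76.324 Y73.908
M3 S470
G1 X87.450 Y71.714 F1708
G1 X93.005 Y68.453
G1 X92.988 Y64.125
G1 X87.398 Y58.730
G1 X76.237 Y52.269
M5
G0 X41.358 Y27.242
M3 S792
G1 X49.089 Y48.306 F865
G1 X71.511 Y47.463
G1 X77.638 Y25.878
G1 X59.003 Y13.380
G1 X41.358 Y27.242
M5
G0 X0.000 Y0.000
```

y_svg = 171.186 − y_m.

[1] S470→`#ff8800` (score); open run; points: 156.641,116.042 147.745,110.311 139.051,101.891 130.561,90.783 122.275,76.985 114.191,60.499

[2] S792→`#008000` (cut); closed run; points: 67.388,7.354 116.838,7.354 116.838,36.451 67.388,36.451

[3] S470→`#ff8800` (score); open run; points: 140.020,132.205 108.471,35.598

[4] S792→`#008000` (cut); closed run; points: 162.805,68.365 155.905,47.128 137.839,34.002 115.509,34.002 97.443,47.128 90.543,68.365 97.443,89.602 115.509,102.728 137.839,102.728 155.905,89.602

[5] S470→`#ff8800` (score); open run; points: 76.324,97.278 87.450,99.472 93.005,102.733 92.988,107.061 87.398,112.456 76.237,118.917

[6] S792→`#008000` (cut); closed run; points: 41.358,143.944 49.089,122.880 71.511,123.723 77.638,145.308 59.003,157.806

<svg xmlns="http://www.w3.org/2000/svg" width="174.932mm" height="171.186mm" viewBox="0 0 174.932 171.186">
  <polyline points="156.641,116.042 147.745,110.311 139.051,101.891 130.561,90.783 122.275,76.985 114.191,60.499" fill="none" stroke="#ff8800"/>
  <polygon points="67.388,7.354 116.838,7.354 116.838,36.451 67.388,36.451" fill="none" stroke="#008000"/>
  <polyline points="140.020,132.205 108.471,35.598" fill="none" stroke="#ff8800"/>
  <polygon points="162.805,68.365 155.905,47.128 137.839,34.002 115.509,34.002 97.443,47.128 90.543,68.365 97.443,89.602 115.509,102.728 137.839,102.728 155.905,89.602" fill="none" stroke="#008000"/>
  <polyline points="76.324,97.278 87.450,99.472 93.005,102.733 92.988,107.061 87.398,112.456 76.237,118.917" fill="none" stroke="#ff8800"/>
  <polygon points="41.358,143.944 49.089,122.880 71.511,123.723 77.638,145.308 59.003,157.806" fill="none" stroke="#008000"/>
</svg>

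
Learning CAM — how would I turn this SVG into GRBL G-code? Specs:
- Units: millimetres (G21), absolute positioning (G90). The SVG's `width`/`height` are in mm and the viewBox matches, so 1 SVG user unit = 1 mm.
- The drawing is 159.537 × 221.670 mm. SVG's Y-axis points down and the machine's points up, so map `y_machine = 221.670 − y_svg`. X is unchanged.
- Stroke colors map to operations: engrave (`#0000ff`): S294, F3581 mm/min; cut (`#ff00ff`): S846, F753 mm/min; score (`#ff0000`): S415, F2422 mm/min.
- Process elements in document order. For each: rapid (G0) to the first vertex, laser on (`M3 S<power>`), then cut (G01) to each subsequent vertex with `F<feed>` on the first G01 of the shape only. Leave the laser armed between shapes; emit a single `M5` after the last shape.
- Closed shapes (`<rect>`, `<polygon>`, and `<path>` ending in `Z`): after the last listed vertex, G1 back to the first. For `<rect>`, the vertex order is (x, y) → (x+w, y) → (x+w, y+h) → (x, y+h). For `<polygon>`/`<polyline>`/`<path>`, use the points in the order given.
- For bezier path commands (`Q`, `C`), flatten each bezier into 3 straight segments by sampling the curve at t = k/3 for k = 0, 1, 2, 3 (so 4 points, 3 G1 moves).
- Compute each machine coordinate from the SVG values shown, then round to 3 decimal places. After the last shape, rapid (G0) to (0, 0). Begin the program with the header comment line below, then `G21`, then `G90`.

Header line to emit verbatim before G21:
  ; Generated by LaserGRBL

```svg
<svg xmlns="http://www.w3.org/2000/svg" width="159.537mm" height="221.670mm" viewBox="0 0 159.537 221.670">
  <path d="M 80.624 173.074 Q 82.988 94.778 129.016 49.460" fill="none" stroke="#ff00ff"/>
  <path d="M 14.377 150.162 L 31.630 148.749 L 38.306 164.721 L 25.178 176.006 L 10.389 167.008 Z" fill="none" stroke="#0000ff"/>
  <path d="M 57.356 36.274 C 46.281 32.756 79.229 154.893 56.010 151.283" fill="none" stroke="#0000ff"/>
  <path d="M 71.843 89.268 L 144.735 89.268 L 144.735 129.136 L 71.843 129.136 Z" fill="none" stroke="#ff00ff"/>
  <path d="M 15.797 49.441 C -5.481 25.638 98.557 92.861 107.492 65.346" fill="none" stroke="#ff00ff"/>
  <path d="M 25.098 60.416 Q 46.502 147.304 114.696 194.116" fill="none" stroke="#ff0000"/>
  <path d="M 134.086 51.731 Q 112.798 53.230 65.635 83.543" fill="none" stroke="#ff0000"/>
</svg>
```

; Generated by LaserGRBL
G21
G90
G0 X80.624 Y48.596
M3 S846
G01 X87.052 Y97.129 F753
G01 X103.182 Y138.334
G01 X129.016 Y172.210
G0 X14.377 Y71.508
M3 S294
G01 X31.630 Y72.921 F3581
G01 X38.306 Y56.949
G01 X25.178 Y45.664
G01 X10.389 Y54.662
G01 X14.377 Y71.508
G0 X57.356 Y185.396
M3 S294
G01 X57.245 Y156.340 F3581
G01 X64.217 Y99.381
G01 X56.010 Y70.387
G0 X71.843 Y132.402
M3 S846
G01 X144.735 Y132.402 F753
G01 X144.735 Y92.534
G01 X71.843 Y92.534
G01 X71.843 Y132.402
G0 X15.797 Y172.229
M3 S846
G01 X28.127 Y172.570 F753
G01 X75.020 Y153.508
G01 X107.492 Y156.324
G0 X25.098 Y161.254
M3 S415
G01 X44.566 Y107.782 F2422
G01 X74.432 Y63.215
G01 X114.696 Y27.554
G0 X134.086 Y169.939
M3 S415
G01 X117.019 Y165.738 F2422
G01 X94.202 Y155.134
G01 X65.635 Y138.127
M5
G0 X0.000 Y0.000

viewBox `0 0 159.537 221.670` with mm width/height → 1 unit = 1 mm. Flip: y_m = 221.670 − y_svg.

**Shape 1** — `<path>` quadratic bezier, stroke `#ff00ff` → cut (S846, F753). Control points (SVG): P0=(80.624,173.074), P1=(82.988,94.778), P2=(129.016,49.460); sampled at t=k/3. Machine vertices: (80.624,48.596) → (87.052,97.129) → (103.182,138.334) → (129.016,172.210). Open path.

**Shape 2** — `<path>` regular polygon, stroke `#0000ff` → engrave (S294, F3581). Machine vertices: (14.377,71.508) → (31.630,72.921) → (38.306,56.949) → (25.178,45.664) → (10.389,54.662) → (14.377,71.508). Closed: final G1 returns to the first vertex.

**Shape 3** — `<path>` cubic bezier, stroke `#0000ff` → engrave (S294, F3581). Control points (SVG): P0=(57.356,36.274), P1=(46.281,32.756), P2=(79.229,154.893), P3=(56.010,151.283); sampled at t=k/3. Machine vertices: (57.356,185.396) → (57.245,156.340) → (64.217,99.381) → (56.010,70.387). Open path.

**Shape 4** — `<path>` rectangle, stroke `#ff00ff` → cut (S846, F753). Machine vertices: (71.843,132.402) → (144.735,132.402) → (144.735,92.534) → (71.843,92.534) → (71.843,132.402). Closed: final G1 returns to the first vertex.

**Shape 5** — `<path>` cubic bezier, stroke `#ff00ff` → cut (S846, F753). Control points (SVG): P0=(15.797,49.441), P1=(-5.481,25.638), P2=(98.557,92.861), P3=(107.492,65.346); sampled at t=k/3. Machine vertices: (15.797,172.229) → (28.127,172.570) → (75.020,153.508) → (107.492,156.324). Open path.

**Shape 6** — `<path>` quadratic bezier, stroke `#ff0000` → score (S415, F2422). Control points (SVG): P0=(25.098,60.416), P1=(46.502,147.304), P2=(114.696,194.116); sampled at t=k/3. Machine vertices: (25.098,161.254) → (44.566,107.782) → (74.432,63.215) → (114.696,27.554). Open path.

**Shape 7** — `<path>` quadratic bezier, stroke `#ff0000` → score (S415, F2422). Control points (SVG): P0=(134.086,51.731), P1=(112.798,53.230), P2=(65.635,83.543); sampled at t=k/3. Machine vertices: (134.086,169.939) → (117.019,165.738) → (94.202,155.134) → (65.635,138.127). Open path.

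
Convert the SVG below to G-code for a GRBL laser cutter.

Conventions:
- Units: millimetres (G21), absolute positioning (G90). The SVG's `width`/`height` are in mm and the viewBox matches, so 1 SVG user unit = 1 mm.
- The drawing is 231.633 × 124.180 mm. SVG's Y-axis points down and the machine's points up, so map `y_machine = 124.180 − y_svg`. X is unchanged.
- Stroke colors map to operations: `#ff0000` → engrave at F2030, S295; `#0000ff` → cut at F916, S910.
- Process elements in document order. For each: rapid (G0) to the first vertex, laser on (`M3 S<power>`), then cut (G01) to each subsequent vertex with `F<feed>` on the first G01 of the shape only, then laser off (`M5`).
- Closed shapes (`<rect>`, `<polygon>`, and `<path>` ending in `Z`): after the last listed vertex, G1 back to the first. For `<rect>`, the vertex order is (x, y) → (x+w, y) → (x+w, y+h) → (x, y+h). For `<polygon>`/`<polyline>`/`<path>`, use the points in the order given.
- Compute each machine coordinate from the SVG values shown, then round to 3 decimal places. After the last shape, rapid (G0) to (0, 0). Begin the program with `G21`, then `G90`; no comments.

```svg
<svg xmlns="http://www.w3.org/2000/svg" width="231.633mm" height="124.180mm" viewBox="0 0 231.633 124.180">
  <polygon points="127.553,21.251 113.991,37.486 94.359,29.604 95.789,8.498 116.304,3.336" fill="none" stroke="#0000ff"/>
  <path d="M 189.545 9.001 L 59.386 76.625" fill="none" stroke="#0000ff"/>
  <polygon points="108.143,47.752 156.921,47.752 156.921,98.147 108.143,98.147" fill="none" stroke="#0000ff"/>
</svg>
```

viewBox `0 0 231.633 124.180` with mm width/height → 1 unit = 1 mm. Flip: y_m = 124.180 − y_svg.

**Shape 1** — `<polygon>` regular polygon, stroke `#0000ff` → cut (S910, F916). Machine vertices: (127.553,102.929) → (113.991,86.694) → (94.359,94.576) → (95.789,115.682) → (116.304,120.844) → (127.553,102.929). Closed: final G1 returns to the first vertex.

**Shape 2** — `<path>` line segment, stroke `#0000ff` → cut (S910, F916). Machine vertices: (189.545,115.179) → (59.386,47.555). Open path.

**Shape 3** — `<polygon>` rectangle, stroke `#0000ff` → cut (S910, F916). Machine vertices: (108.143,76.428) → (156.921,76.428) → (156.921,26.033) → (108.143,26.033) → (108.143,76.428). Closed: final G1 returns to the first vertex.

G21
G90
G0 X127.553 Y102.929
M3 S910
G01 X113.991 Y86.694 F916
G01 X94.359 Y94.576
G01 X95.789 Y115.682
G01 X116.304 Y120.844
G01 X127.553 Y102.929
M5
G0 X189.545 Y115.179
M3 S910
G01 X59.386 Y47.555 F916
M5
G0 X108.143 Y76.428
M3 S910
G01 X156.921 Y76.428 F916
G01 X156.921 Y26.033
G01 X108.143 Y26.033
G01 X108.143 Y76.428
M5
G0 X0.000 Y0.000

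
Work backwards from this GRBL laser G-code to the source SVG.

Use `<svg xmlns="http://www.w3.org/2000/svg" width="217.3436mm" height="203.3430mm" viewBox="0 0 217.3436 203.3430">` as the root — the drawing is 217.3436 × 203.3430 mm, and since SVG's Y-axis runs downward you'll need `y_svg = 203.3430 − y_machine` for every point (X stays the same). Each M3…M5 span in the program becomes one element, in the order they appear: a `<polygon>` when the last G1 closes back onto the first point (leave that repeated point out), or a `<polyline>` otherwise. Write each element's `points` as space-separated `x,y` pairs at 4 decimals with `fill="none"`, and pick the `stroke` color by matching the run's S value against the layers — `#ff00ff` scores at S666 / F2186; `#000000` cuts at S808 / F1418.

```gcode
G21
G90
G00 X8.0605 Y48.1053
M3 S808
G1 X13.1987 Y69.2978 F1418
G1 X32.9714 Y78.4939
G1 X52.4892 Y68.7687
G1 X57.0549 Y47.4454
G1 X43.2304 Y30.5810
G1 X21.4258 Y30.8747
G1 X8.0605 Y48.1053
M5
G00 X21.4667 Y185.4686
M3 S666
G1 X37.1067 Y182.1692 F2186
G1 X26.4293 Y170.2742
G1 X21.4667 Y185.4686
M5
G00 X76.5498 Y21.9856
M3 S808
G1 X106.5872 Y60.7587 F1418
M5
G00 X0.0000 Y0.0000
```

<svg xmlns="http://www.w3.org/2000/svg" width="217.3436mm" height="203.3430mm" viewBox="0 0 217.3436 203.3430">
  <polygon points="8.0605,155.2377 13.1987,134.0452 32.9714,124.8491 52.4892,134.5743 57.0549,155.8976 43.2304,172.7620 21.4258,172.4683" fill="none" stroke="#000000"/>
  <polygon points="21.4667,17.8744 37.1067,21.1738 26.4293,33.0688" fill="none" stroke="#ff00ff"/>
  <polyline points="76.5498,181.3574 106.5872,142.5843" fill="none" stroke="#000000"/>
</svg>

y_svg = 203.3430 − y_m.

[1] S808→`#000000` (cut); closed run; points: 8.0605,155.2377 13.1987,134.0452 32.9714,124.8491 52.4892,134.5743 57.0549,155.8976 43.2304,172.7620 21.4258,172.4683

[2] S666→`#ff00ff` (score); closed run; points: 21.4667,17.8744 37.1067,21.1738 26.4293,33.0688

[3] S808→`#000000` (cut); open run; points: 76.5498,181.3574 106.5872,142.5843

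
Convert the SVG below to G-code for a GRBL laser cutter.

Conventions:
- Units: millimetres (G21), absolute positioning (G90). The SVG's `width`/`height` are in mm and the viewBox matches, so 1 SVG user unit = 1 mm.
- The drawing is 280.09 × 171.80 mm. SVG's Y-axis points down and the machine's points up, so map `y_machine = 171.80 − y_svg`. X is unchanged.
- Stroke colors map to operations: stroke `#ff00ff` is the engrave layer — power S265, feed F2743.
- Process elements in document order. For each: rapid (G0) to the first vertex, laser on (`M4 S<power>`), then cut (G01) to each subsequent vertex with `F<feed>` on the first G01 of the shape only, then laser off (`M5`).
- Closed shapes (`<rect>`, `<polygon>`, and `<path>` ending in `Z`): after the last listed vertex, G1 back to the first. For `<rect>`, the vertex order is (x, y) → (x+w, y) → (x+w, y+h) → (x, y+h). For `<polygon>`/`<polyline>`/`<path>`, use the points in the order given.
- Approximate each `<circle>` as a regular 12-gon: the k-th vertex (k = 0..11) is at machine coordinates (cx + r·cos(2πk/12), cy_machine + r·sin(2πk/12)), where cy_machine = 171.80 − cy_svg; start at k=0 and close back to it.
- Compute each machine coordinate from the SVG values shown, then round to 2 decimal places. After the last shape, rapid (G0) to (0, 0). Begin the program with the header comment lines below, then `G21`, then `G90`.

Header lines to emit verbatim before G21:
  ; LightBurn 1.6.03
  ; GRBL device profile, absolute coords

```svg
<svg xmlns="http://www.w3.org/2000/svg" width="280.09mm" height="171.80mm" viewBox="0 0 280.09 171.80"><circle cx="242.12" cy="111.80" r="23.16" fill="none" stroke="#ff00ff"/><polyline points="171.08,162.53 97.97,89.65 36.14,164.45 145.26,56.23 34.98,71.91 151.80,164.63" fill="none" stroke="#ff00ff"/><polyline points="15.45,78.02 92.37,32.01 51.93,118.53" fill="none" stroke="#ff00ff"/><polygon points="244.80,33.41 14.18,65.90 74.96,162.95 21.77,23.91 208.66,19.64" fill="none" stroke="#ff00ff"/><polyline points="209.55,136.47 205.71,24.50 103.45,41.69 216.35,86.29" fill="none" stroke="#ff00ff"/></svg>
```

; LightBurn 1.6.03
; GRBL device profile, absolute coords
G21
G90
G0 X265.28 Y60.00
M4 S265
G01 X262.18 Y71.58 F2743
G01 X253.70 Y80.06
G01 X242.12 Y83.16
G01 X230.54 Y80.06
G01 X222.06 Y71.58
G01 X218.96 Y60.00
G01 X222.06 Y48.42
G01 X230.54 Y39.94
G01 X242.12 Y36.84
G01 X253.70 Y39.94
G01 X262.18 Y48.42
G01 X265.28 Y60.00
M5
G0 X171.08 Y9.27
M4 S265
G01 X97.97 Y82.15 F2743
G01 X36.14 Y7.35
G01 X145.26 Y115.57
G01 X34.98 Y99.89
G01 X151.80 Y7.17
M5
G0 X15.45 Y93.78
M4 S265
G01 X92.37 Y139.79 F2743
G01 X51.93 Y53.27
M5
G0 X244.80 Y138.39
M4 S265
G01 X14.18 Y105.90 F2743
G01 X74.96 Y8.85
G01 X21.77 Y147.89
G01 X208.66 Y152.16
G01 X244.80 Y138.39
M5
G0 X209.55 Y35.33
M4 S265
G01 X205.71 Y147.30 F2743
G01 X103.45 Y130.11
G01 X216.35 Y85.51
M5
G0 X0.00 Y0.00

viewBox `0 0 280.09 171.80` with mm width/height → 1 unit = 1 mm. Flip: y_m = 171.80 − y_svg.

**Shape 1** — `<circle>` circle, stroke `#ff00ff` → engrave (S265, F2743). Machine vertices: (265.28,60.00) → (262.18,71.58) → (253.70,80.06) → (242.12,83.16) → (230.54,80.06) → (222.06,71.58) → (218.96,60.00) → (222.06,48.42) → (230.54,39.94) → (242.12,36.84) → (253.70,39.94) → (262.18,48.42) → (265.28,60.00). Closed: final G1 returns to the first vertex.

**Shape 2** — `<polyline>` open polyline, stroke `#ff00ff` → engrave (S265, F2743). Machine vertices: (171.08,9.27) → (97.97,82.15) → (36.14,7.35) → (145.26,115.57) → (34.98,99.89) → (151.80,7.17). Open path.

**Shape 3** — `<polyline>` open polyline, stroke `#ff00ff` → engrave (S265, F2743). Machine vertices: (15.45,93.78) → (92.37,139.79) → (51.93,53.27). Open path.

**Shape 4** — `<polygon>` closed polygon, stroke `#ff00ff` → engrave (S265, F2743). Machine vertices: (244.80,138.39) → (14.18,105.90) → (74.96,8.85) → (21.77,147.89) → (208.66,152.16) → (244.80,138.39). Closed: final G1 returns to the first vertex.

**Shape 5** — `<polyline>` open polyline, stroke `#ff00ff` → engrave (S265, F2743). Machine vertices: (209.55,35.33) → (205.71,147.30) → (103.45,130.11) → (216.35,85.51). Open path.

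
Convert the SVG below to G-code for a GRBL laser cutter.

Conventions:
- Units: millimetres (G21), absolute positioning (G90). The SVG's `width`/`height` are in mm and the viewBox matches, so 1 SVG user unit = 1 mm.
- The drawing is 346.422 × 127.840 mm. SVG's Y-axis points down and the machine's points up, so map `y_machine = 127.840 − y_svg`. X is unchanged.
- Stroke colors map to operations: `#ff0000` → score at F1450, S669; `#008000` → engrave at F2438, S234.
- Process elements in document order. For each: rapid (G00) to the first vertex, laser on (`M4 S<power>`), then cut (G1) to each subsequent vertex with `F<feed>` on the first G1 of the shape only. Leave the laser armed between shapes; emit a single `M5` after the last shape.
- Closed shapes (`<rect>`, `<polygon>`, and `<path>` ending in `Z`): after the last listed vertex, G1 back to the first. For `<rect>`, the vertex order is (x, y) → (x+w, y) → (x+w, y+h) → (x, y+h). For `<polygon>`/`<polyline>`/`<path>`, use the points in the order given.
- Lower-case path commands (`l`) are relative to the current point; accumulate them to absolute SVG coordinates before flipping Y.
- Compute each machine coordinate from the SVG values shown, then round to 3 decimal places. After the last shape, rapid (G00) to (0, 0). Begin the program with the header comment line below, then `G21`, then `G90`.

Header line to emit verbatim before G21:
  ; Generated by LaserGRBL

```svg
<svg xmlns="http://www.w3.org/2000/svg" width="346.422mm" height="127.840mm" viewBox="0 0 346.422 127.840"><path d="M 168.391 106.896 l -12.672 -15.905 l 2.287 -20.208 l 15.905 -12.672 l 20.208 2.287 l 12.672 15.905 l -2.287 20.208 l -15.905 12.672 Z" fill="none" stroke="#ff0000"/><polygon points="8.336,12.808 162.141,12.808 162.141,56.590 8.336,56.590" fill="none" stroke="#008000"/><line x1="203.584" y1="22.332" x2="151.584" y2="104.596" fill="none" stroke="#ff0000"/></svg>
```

; Generated by LaserGRBL
G21
G90
G00 X168.391 Y20.944
M4 S669
G1 X155.719 Y36.849 F1450
G1 X158.006 Y57.057
G1 X173.911 Y69.729
G1 X194.119 Y67.442
G1 X206.791 Y51.537
G1 X204.504 Y31.329
G1 X188.599 Y18.657
G1 X168.391 Y20.944
G00 X8.336 Y115.032
M4 S234
G1 X162.141 Y115.032 F2438
G1 X162.141 Y71.250
G1 X8.336 Y71.250
G1 X8.336 Y115.032
G00 X203.584 Y105.508
M4 S669
G1 X151.584 Y23.244 F1450
M5
G00 X0.000 Y0.000

Since the viewBox matches the mm dimensions, user units are millimetres directly. The only transform is the Y-flip y_m = 127.840 − y_svg.

Shape 1 is a regular polygon drawn with `<path>`. Its stroke #ff0000 means score at S669, F1450. After flipping Y the toolpath is (168.391,20.944) → (155.719,36.849) → (158.006,57.057) → (173.911,69.729) → (194.119,67.442) → (206.791,51.537) → (204.504,31.329) → (188.599,18.657) → (168.391,20.944), returning to the start.

Shape 2 is a rectangle drawn with `<polygon>`. Its stroke #008000 means engrave at S234, F2438. After flipping Y the toolpath is (8.336,115.032) → (162.141,115.032) → (162.141,71.250) → (8.336,71.250) → (8.336,115.032), returning to the start.

Shape 3 is a line segment drawn with `<line>`. Its stroke #ff0000 means score at S669, F1450. After flipping Y the toolpath is (203.584,105.508) → (151.584,23.244).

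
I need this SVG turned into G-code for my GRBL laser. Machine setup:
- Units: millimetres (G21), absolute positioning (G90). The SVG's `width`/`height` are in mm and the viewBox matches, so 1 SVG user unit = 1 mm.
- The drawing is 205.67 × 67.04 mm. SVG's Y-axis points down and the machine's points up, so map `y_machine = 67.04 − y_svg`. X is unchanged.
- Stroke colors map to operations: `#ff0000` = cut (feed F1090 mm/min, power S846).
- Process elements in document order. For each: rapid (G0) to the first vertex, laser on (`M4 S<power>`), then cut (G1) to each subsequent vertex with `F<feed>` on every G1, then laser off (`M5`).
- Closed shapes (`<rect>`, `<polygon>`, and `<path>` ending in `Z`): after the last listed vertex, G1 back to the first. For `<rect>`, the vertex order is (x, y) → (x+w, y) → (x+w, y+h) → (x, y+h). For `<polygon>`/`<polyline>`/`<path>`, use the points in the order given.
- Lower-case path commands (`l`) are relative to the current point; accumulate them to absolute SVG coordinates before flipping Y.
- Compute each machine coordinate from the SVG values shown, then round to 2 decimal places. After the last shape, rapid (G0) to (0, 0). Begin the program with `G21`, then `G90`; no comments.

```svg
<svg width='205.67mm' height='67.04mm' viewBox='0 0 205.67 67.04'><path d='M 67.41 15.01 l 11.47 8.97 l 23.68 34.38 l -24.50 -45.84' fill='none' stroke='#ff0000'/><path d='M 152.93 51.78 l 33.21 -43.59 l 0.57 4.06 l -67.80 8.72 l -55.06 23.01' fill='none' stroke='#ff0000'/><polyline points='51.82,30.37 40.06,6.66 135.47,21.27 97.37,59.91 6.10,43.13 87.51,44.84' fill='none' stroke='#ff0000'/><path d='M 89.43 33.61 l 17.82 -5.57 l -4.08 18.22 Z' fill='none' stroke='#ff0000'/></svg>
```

1 u = 1 mm; y_m = 67.04 − y.

[1] `<path>` open polyline, #ff0000→cut S846 F1090: (67.41,52.03) → (78.88,43.06) → (102.56,8.68) → (78.06,54.52)

[2] `<path>` open polyline, #ff0000→cut S846 F1090: (152.93,15.26) → (186.14,58.85) → (186.71,54.79) → (118.91,46.07) → (63.85,23.06)

[3] `<polyline>` open polyline, #ff0000→cut S846 F1090: (51.82,36.67) → (40.06,60.38) → (135.47,45.77) → (97.37,7.13) → (6.10,23.91) → (87.51,22.20)

[4] `<path>` regular polygon, #ff0000→cut S846 F1090: (89.43,33.43) → (107.25,39.00) → (103.17,20.78) → (89.43,33.43) (closed)

G21
G90
G0 X67.41 Y52.03
M4 S846
G1 X78.88 Y43.06 F1090
G1 X102.56 Y8.68 F1090
G1 X78.06 Y54.52 F1090
M5
G0 X152.93 Y15.26
M4 S846
G1 X186.14 Y58.85 F1090
G1 X186.71 Y54.79 F1090
G1 X118.91 Y46.07 F1090
G1 X63.85 Y23.06 F1090
M5
G0 X51.82 Y36.67
M4 S846
G1 X40.06 Y60.38 F1090
G1 X135.47 Y45.77 F1090
G1 X97.37 Y7.13 F1090
G1 X6.10 Y23.91 F1090
G1 X87.51 Y22.20 F1090
M5
G0 X89.43 Y33.43
M4 S846
G1 X107.25 Y39.00 F1090
G1 X103.17 Y20.78 F1090
G1 X89.43 Y33.43 F1090
M5
G0 X0.00 Y0.00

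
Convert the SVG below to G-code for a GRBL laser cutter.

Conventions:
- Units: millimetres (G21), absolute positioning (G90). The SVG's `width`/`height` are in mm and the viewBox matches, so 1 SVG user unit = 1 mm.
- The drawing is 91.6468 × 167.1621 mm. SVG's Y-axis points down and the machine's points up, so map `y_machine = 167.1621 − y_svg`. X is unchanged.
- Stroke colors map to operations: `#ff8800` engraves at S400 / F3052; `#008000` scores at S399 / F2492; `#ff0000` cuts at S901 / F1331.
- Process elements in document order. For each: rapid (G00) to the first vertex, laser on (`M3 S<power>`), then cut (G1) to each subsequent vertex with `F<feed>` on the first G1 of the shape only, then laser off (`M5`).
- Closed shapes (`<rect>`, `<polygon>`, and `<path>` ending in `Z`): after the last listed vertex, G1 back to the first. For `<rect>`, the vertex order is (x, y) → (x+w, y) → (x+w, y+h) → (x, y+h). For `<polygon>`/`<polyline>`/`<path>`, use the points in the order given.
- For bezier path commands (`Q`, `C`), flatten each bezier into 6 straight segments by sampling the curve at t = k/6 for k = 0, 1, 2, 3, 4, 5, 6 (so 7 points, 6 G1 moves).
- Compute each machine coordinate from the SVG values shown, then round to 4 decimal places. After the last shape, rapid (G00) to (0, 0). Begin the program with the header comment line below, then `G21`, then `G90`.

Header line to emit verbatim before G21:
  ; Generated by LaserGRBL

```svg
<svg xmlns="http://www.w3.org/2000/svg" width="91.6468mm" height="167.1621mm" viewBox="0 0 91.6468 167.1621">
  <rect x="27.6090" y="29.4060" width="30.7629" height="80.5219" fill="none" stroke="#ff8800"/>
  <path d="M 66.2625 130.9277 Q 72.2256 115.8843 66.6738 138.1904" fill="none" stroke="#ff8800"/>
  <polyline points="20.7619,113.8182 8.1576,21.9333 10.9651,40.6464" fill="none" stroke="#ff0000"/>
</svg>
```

; Generated by LaserGRBL
G21
G90
G00 X27.6090 Y137.7561
M3 S400
G1 X58.3719 Y137.7561 F3052
G1 X58.3719 Y57.2342
G1 X27.6090 Y57.2342
G1 X27.6090 Y137.7561
M5
G00 X66.2625 Y36.2344
M3 S400
G1 X67.9303 Y40.2114 F3052
G1 X68.9585 Y42.1134
G1 X69.3469 Y41.9404
G1 X69.0956 Y39.6925
G1 X68.2045 Y35.3696
G1 X66.6738 Y28.9717
M5
G00 X20.7619 Y53.3439
M3 S901
G1 X8.1576 Y145.2288 F1331
G1 X10.9651 Y126.5157
M5
G00 X0.0000 Y0.0000

viewBox `0 0 91.6468 167.1621` with mm width/height → 1 unit = 1 mm. Flip: y_m = 167.1621 − y_svg.

**Shape 1** — `<rect>` rectangle, stroke `#ff8800` → engrave (S400, F3052). Machine vertices: (27.6090,137.7561) → (58.3719,137.7561) → (58.3719,57.2342) → (27.6090,57.2342) → (27.6090,137.7561). Closed: final G1 returns to the first vertex.

**Shape 2** — `<path>` quadratic bezier, stroke `#ff8800` → engrave (S400, F3052). Control points (SVG): P0=(66.2625,130.9277), P1=(72.2256,115.8843), P2=(66.6738,138.1904); sampled at t=k/6. Machine vertices: (66.2625,36.2344) → (67.9303,40.2114) → (68.9585,42.1134) → (69.3469,41.9404) → (69.0956,39.6925) → (68.2045,35.3696) → (66.6738,28.9717). Open path.

**Shape 3** — `<polyline>` open polyline, stroke `#ff0000` → cut (S901, F1331). Machine vertices: (20.7619,53.3439) → (8.1576,145.2288) → (10.9651,126.5157). Open path.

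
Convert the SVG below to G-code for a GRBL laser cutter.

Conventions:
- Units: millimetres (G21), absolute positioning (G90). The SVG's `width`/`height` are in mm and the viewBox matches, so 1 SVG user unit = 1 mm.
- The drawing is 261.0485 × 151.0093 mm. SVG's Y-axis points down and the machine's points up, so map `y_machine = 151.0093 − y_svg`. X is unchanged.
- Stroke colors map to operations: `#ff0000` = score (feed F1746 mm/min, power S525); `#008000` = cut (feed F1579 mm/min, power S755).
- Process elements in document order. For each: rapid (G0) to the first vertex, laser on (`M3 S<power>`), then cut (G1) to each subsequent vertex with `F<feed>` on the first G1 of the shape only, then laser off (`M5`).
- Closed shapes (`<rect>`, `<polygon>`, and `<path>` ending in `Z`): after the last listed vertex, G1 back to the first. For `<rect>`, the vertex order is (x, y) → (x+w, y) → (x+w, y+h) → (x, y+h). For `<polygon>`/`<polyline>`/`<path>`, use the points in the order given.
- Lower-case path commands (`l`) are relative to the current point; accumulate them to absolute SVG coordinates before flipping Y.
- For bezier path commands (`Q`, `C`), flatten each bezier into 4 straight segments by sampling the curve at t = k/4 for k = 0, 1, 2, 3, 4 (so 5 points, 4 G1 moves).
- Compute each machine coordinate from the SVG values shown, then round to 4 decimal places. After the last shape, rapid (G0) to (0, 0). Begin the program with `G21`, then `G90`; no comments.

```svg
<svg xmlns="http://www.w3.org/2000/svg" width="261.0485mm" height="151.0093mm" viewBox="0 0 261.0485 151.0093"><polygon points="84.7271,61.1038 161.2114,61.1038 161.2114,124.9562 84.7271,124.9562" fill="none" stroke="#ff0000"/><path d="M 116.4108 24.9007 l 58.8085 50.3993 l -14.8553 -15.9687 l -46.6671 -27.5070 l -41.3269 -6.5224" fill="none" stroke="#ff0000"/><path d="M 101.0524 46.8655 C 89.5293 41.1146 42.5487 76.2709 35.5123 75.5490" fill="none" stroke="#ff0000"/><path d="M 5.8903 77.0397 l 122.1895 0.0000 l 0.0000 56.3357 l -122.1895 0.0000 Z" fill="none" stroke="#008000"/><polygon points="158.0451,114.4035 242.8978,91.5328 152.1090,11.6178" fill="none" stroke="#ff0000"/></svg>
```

1 u = 1 mm; y_m = 151.0093 − y.

[1] `<polygon>` rectangle, #ff0000→score S525 F1746: (84.7271,89.9055) → (161.2114,89.9055) → (161.2114,26.0531) → (84.7271,26.0531) → (84.7271,89.9055) (closed)

[2] `<path>` open polyline, #ff0000→score S525 F1746: (116.4108,126.1086) → (175.2193,75.7093) → (160.3640,91.6780) → (113.6969,119.1850) → (72.3700,125.7074)

[3] `<path>` cubic bezier, #ff0000→score S525 F1746: (101.0524,104.1438) → (86.9399,101.9866) → (66.5998,91.6879) → (47.1010,80.4463) → (35.5123,75.4603)

[4] `<path>` rectangle, #008000→cut S755 F1579: (5.8903,73.9696) → (128.0798,73.9696) → (128.0798,17.6339) → (5.8903,17.6339) → (5.8903,73.9696) (closed)

[5] `<polygon>` closed polygon, #ff0000→score S525 F1746: (158.0451,36.6058) → (242.8978,59.4765) → (152.1090,139.3915) → (158.0451,36.6058) (closed)

G21
G90
G0 X84.7271 Y89.9055
M3 S525
G1 X161.2114 Y89.9055 F1746
G1 X161.2114 Y26.0531
G1 X84.7271 Y26.0531
G1 X84.7271 Y89.9055
M5
G0 X116.4108 Y126.1086
M3 S525
G1 X175.2193 Y75.7093 F1746
G1 X160.3640 Y91.6780
G1 X113.6969 Y119.1850
G1 X72.3700 Y125.7074
M5
G0 X101.0524 Y104.1438
M3 S525
G1 X86.9399 Y101.9866 F1746
G1 X66.5998 Y91.6879
G1 X47.1010 Y80.4463
G1 X35.5123 Y75.4603
M5
G0 X5.8903 Y73.9696
M3 S755
G1 X128.0798 Y73.9696 F1579
G1 X128.0798 Y17.6339
G1 X5.8903 Y17.6339
G1 X5.8903 Y73.9696
M5
G0 X158.0451 Y36.6058
M3 S525
G1 X242.8978 Y59.4765 F1746
G1 X152.1090 Y139.3915
G1 X158.0451 Y36.6058
M5
G0 X0.0000 Y0.0000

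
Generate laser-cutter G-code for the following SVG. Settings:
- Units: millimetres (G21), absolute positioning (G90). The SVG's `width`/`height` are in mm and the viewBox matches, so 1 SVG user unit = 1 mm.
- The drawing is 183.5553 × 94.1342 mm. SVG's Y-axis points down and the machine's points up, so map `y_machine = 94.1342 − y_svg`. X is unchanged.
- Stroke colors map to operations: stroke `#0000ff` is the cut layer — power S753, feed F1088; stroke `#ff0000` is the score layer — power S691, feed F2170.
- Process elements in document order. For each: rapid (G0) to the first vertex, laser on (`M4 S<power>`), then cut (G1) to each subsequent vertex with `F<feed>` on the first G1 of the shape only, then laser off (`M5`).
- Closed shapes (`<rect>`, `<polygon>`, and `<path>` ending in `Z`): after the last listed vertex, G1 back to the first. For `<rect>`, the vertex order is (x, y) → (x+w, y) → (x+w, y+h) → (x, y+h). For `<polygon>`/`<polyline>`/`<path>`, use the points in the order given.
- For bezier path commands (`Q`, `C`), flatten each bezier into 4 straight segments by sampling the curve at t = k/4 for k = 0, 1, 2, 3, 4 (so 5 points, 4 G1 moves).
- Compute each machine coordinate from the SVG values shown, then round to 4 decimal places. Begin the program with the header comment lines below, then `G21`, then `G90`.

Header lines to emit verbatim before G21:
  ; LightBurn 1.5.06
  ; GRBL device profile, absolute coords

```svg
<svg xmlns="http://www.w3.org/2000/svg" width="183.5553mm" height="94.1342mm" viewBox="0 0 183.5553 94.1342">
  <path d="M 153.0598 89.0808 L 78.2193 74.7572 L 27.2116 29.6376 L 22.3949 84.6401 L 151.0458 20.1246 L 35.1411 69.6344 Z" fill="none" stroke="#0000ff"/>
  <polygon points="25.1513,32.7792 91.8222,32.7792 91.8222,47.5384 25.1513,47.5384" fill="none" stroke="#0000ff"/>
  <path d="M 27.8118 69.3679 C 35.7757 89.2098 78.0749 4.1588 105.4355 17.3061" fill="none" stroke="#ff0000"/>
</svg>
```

Since the viewBox matches the mm dimensions, user units are millimetres directly. The only transform is the Y-flip y_m = 94.1342 − y_svg.

Shape 1 is a closed polygon drawn with `<path>`. Its stroke #0000ff means cut at S753, F1088. After flipping Y the toolpath is (153.0598,5.0534) → (78.2193,19.3770) → (27.2116,64.4966) → (22.3949,9.4941) → (151.0458,74.0096) → (35.1411,24.4998) → (153.0598,5.0534), returning to the start.

Shape 2 is a rectangle drawn with `<polygon>`. Its stroke #0000ff means cut at S753, F1088. After flipping Y the toolpath is (25.1513,61.3550) → (91.8222,61.3550) → (91.8222,46.5958) → (25.1513,46.5958) → (25.1513,61.3550), returning to the start.

Shape 3 is a cubic bezier drawn with `<path>`. Its stroke #ff0000 means score at S691, F2170. After flipping Y the toolpath is (27.8118,24.7663) → (39.4527,26.3790) → (59.3499,48.2867) → (82.8840,71.4497) → (105.4355,76.8281).

; LightBurn 1.5.06
; GRBL device profile, absolute coords
G21
G90
G0 X153.0598 Y5.0534
M4 S753
G1 X78.2193 Y19.3770 F1088
G1 X27.2116 Y64.4966
G1 X22.3949 Y9.4941
G1 X151.0458 Y74.0096
G1 X35.1411 Y24.4998
G1 X153.0598 Y5.0534
M5
G0 X25.1513 Y61.3550
M4 S753
G1 X91.8222 Y61.3550 F1088
G1 X91.8222 Y46.5958
G1 X25.1513 Y46.5958
G1 X25.1513 Y61.3550
M5
G0 X27.8118 Y24.7663
M4 S691
G1 X39.4527 Y26.3790 F2170
G1 X59.3499 Y48.2867
G1 X82.8840 Y71.4497
G1 X105.4355 Y76.8281
M5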